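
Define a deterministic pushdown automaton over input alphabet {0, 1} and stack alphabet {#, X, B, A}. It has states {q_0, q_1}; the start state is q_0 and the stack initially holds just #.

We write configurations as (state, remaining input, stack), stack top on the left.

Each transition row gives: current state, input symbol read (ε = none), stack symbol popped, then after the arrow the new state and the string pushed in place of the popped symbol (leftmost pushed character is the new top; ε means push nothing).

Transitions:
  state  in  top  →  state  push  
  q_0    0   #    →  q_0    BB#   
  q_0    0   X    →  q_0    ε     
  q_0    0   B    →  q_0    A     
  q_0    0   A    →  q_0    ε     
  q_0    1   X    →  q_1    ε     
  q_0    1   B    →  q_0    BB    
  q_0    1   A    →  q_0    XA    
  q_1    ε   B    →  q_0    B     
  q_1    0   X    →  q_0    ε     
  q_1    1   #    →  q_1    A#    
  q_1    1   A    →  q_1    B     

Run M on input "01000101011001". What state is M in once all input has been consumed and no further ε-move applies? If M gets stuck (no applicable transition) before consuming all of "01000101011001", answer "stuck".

stuck

(q_0, 01000101011001, #) ⊢ (q_0, 1000101011001, BB#) ⊢ (q_0, 000101011001, BBB#) ⊢ (q_0, 00101011001, ABB#) ⊢ (q_0, 0101011001, BB#) ⊢ (q_0, 101011001, AB#) ⊢ (q_0, 01011001, XAB#) ⊢ (q_0, 1011001, AB#) ⊢ (q_0, 011001, XAB#) ⊢ (q_0, 11001, AB#) ⊢ (q_0, 1001, XAB#) ⊢ (q_1, 001, AB#)
No transition for (q_1, 0, top A); M blocks with input 001 remaining.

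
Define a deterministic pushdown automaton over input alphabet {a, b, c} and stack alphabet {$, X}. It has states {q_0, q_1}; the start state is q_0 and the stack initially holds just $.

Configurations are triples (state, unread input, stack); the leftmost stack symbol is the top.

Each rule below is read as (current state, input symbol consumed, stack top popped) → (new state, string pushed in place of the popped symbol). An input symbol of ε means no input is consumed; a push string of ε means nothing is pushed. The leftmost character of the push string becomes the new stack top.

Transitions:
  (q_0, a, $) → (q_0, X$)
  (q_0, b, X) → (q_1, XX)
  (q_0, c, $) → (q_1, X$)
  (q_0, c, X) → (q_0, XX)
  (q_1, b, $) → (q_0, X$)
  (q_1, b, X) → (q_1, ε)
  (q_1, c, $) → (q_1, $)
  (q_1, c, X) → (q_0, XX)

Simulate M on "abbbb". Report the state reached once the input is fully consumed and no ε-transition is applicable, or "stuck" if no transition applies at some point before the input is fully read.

q_0

(q_0, abbbb, $) ⊢ (q_0, bbbb, X$) ⊢ (q_1, bbb, XX$) ⊢ (q_1, bb, X$) ⊢ (q_1, b, $) ⊢ (q_0, ε, X$)
All input consumed; M is in state q_0.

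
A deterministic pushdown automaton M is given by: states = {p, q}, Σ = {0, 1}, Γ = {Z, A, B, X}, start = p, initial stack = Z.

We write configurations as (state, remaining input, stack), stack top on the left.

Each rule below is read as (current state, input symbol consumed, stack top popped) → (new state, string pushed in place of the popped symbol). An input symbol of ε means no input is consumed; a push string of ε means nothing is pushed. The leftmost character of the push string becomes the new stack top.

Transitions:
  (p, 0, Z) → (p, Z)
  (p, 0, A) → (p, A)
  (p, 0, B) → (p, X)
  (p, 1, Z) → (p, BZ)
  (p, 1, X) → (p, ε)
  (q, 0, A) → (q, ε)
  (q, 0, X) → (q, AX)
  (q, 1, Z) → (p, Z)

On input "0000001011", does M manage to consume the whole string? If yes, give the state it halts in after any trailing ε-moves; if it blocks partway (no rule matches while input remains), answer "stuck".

p

(p, 0000001011, Z)
  read 0, top Z: go to p, push Z → (p, 000001011, Z)
  read 0, top Z: go to p, push Z → (p, 00001011, Z)
  read 0, top Z: go to p, push Z → (p, 0001011, Z)
  read 0, top Z: go to p, push Z → (p, 001011, Z)
  read 0, top Z: go to p, push Z → (p, 01011, Z)
  read 0, top Z: go to p, push Z → (p, 1011, Z)
  read 1, top Z: go to p, push BZ → (p, 011, BZ)
  read 0, top B: go to p, push X → (p, 11, XZ)
  read 1, top X: go to p, push ε → (p, 1, Z)
  read 1, top Z: go to p, push BZ → (p, ε, BZ)
All input consumed; M is in state p.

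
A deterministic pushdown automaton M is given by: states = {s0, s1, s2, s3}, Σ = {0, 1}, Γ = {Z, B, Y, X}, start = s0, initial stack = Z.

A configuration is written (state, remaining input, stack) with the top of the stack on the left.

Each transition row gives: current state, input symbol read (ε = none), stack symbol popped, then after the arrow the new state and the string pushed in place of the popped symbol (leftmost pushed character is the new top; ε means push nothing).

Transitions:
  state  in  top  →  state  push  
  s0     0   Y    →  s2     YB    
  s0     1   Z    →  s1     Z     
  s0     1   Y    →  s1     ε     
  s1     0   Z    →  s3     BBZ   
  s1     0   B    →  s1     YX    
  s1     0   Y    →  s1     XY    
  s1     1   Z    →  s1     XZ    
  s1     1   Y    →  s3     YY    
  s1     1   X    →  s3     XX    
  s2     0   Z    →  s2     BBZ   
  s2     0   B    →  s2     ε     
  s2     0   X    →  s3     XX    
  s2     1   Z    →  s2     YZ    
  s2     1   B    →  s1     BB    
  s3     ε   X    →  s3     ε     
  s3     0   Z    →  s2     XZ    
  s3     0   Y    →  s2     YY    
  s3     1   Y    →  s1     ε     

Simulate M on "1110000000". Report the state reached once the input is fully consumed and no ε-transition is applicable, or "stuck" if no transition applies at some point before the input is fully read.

s2

(s0, 1110000000, Z)
  read 1, top Z: go to s1, push Z → (s1, 110000000, Z)
  read 1, top Z: go to s1, push XZ → (s1, 10000000, XZ)
  read 1, top X: go to s3, push XX → (s3, 0000000, XXZ)
  ε-move, top X: go to s3, push ε → (s3, 0000000, XZ)
  ε-move, top X: go to s3, push ε → (s3, 0000000, Z)
  read 0, top Z: go to s2, push XZ → (s2, 000000, XZ)
  read 0, top X: go to s3, push XX → (s3, 00000, XXZ)
  ε-move, top X: go to s3, push ε → (s3, 00000, XZ)
  ε-move, top X: go to s3, push ε → (s3, 00000, Z)
  read 0, top Z: go to s2, push XZ → (s2, 0000, XZ)
  read 0, top X: go to s3, push XX → (s3, 000, XXZ)
  ε-move, top X: go to s3, push ε → (s3, 000, XZ)
  ε-move, top X: go to s3, push ε → (s3, 000, Z)
  read 0, top Z: go to s2, push XZ → (s2, 00, XZ)
  read 0, top X: go to s3, push XX → (s3, 0, XXZ)
  ε-move, top X: go to s3, push ε → (s3, 0, XZ)
  ε-move, top X: go to s3, push ε → (s3, 0, Z)
  read 0, top Z: go to s2, push XZ → (s2, ε, XZ)
All input consumed; M is in state s2.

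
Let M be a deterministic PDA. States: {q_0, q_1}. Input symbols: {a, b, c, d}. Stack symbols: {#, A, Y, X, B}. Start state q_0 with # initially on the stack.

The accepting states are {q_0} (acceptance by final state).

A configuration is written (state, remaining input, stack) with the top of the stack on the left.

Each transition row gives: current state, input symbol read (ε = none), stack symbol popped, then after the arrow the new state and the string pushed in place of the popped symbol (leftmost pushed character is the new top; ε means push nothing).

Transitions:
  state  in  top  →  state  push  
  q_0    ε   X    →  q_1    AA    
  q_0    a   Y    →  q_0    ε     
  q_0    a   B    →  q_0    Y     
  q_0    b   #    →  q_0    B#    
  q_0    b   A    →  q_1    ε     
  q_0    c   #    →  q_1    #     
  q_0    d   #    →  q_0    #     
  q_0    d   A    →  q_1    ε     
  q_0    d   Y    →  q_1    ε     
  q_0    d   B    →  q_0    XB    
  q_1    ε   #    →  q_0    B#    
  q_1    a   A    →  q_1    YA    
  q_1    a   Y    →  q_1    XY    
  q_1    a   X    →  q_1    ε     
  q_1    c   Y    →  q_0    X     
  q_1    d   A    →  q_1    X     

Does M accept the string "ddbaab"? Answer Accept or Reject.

Accept

(q_0, ddbaab, #)
  read d, top #: go to q_0, push # → (q_0, dbaab, #)
  read d, top #: go to q_0, push # → (q_0, baab, #)
  read b, top #: go to q_0, push B# → (q_0, aab, B#)
  read a, top B: go to q_0, push Y → (q_0, ab, Y#)
  read a, top Y: go to q_0, push ε → (q_0, b, #)
  read b, top #: go to q_0, push B# → (q_0, ε, B#)
All input consumed; state q_0 ∈ F.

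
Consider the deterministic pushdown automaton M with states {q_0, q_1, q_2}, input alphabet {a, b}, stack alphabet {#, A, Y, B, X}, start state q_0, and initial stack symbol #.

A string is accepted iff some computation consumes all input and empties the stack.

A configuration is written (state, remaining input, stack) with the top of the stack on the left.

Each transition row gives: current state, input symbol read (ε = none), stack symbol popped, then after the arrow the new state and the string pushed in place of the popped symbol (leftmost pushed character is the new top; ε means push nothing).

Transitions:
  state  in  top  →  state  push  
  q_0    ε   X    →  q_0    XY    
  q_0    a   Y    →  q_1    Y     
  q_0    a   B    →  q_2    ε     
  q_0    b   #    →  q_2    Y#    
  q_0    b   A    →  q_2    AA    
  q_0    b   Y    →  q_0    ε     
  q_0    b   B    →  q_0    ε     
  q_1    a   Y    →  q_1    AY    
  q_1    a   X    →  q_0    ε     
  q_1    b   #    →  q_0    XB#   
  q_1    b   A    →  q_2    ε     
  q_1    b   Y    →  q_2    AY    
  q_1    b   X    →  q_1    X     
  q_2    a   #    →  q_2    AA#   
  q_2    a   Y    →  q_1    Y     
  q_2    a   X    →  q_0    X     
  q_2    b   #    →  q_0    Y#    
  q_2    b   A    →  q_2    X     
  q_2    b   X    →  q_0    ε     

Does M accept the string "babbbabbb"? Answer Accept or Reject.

Reject

(q_0, babbbabbb, #)
  read b, top #: go to q_2, push Y# → (q_2, abbbabbb, Y#)
  read a, top Y: go to q_1, push Y → (q_1, bbbabbb, Y#)
  read b, top Y: go to q_2, push AY → (q_2, bbabbb, AY#)
  read b, top A: go to q_2, push X → (q_2, babbb, XY#)
  read b, top X: go to q_0, push ε → (q_0, abbb, Y#)
  read a, top Y: go to q_1, push Y → (q_1, bbb, Y#)
  read b, top Y: go to q_2, push AY → (q_2, bb, AY#)
  read b, top A: go to q_2, push X → (q_2, b, XY#)
  read b, top X: go to q_0, push ε → (q_0, ε, Y#)
All input consumed; stack is Y#, not empty, and no further ε-move applies.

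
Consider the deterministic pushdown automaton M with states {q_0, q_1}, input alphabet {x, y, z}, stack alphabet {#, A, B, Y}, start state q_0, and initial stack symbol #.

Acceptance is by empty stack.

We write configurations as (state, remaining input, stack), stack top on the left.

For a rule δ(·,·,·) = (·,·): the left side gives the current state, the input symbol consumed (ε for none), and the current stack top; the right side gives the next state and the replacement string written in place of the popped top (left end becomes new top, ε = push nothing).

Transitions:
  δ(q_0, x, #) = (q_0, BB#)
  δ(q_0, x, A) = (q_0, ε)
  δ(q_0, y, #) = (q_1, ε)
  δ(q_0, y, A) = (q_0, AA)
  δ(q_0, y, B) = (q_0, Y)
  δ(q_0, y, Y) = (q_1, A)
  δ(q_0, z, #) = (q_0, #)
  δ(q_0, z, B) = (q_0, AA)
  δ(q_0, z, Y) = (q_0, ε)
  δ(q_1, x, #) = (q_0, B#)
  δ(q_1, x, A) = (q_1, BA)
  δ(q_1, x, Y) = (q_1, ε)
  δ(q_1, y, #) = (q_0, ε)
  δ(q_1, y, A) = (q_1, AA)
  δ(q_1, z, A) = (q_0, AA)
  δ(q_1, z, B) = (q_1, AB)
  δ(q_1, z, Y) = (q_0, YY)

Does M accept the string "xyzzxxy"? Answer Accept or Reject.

Accept

(q_0, xyzzxxy, #)
  read x, top #: go to q_0, push BB# → (q_0, yzzxxy, BB#)
  read y, top B: go to q_0, push Y → (q_0, zzxxy, YB#)
  read z, top Y: go to q_0, push ε → (q_0, zxxy, B#)
  read z, top B: go to q_0, push AA → (q_0, xxy, AA#)
  read x, top A: go to q_0, push ε → (q_0, xy, A#)
  read x, top A: go to q_0, push ε → (q_0, y, #)
  read y, top #: go to q_1, push ε → (q_1, ε, ε)
All input consumed and the stack is empty.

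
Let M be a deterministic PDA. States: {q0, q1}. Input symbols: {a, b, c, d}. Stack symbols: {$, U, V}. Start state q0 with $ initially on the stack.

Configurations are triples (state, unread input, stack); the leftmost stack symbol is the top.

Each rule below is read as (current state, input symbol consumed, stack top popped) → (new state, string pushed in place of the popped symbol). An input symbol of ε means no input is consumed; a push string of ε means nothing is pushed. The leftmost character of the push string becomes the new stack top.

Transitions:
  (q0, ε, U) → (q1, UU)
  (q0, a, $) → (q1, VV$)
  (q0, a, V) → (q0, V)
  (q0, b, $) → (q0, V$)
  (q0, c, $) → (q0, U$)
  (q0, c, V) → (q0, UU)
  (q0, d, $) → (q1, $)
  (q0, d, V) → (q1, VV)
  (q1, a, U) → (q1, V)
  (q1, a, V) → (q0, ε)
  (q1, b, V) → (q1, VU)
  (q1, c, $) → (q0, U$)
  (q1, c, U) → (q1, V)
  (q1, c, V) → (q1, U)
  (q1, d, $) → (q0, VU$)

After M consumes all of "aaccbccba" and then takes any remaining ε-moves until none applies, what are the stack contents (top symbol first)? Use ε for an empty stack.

(q0, aaccbccba, $)
  read a, top $: go to q1, push VV$ → (q1, accbccba, VV$)
  read a, top V: go to q0, push ε → (q0, ccbccba, V$)
  read c, top V: go to q0, push UU → (q0, cbccba, UU$)
  ε-move, top U: go to q1, push UU → (q1, cbccba, UUU$)
  read c, top U: go to q1, push V → (q1, bccba, VUU$)
  read b, top V: go to q1, push VU → (q1, ccba, VUUU$)
  read c, top V: go to q1, push U → (q1, cba, UUUU$)
  read c, top U: go to q1, push V → (q1, ba, VUUU$)
  read b, top V: go to q1, push VU → (q1, a, VUUUU$)
  read a, top V: go to q0, push ε → (q0, ε, UUUU$)
  ε-move, top U: go to q1, push UU → (q1, ε, UUUUU$)
All input consumed in state q1 with stack UUUUU$.

UUUUU$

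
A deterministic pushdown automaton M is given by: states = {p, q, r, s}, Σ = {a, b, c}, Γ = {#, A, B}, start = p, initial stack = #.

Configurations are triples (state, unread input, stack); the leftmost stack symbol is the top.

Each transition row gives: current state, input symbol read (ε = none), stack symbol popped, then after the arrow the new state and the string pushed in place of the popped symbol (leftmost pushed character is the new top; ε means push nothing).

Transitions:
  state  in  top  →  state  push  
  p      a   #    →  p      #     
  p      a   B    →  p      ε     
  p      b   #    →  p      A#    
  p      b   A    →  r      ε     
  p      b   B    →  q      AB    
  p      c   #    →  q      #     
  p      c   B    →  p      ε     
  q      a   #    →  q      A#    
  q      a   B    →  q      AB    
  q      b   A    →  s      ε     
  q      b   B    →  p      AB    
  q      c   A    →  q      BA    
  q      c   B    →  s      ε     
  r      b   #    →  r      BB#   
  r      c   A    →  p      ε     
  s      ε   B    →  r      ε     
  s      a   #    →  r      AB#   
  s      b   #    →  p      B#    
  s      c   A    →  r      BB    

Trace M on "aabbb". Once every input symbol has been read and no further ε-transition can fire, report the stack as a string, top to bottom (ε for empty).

(p, aabbb, #) ⊢ (p, abbb, #) ⊢ (p, bbb, #) ⊢ (p, bb, A#) ⊢ (r, b, #) ⊢ (r, ε, BB#)
All input consumed in state r with stack BB#.

BB#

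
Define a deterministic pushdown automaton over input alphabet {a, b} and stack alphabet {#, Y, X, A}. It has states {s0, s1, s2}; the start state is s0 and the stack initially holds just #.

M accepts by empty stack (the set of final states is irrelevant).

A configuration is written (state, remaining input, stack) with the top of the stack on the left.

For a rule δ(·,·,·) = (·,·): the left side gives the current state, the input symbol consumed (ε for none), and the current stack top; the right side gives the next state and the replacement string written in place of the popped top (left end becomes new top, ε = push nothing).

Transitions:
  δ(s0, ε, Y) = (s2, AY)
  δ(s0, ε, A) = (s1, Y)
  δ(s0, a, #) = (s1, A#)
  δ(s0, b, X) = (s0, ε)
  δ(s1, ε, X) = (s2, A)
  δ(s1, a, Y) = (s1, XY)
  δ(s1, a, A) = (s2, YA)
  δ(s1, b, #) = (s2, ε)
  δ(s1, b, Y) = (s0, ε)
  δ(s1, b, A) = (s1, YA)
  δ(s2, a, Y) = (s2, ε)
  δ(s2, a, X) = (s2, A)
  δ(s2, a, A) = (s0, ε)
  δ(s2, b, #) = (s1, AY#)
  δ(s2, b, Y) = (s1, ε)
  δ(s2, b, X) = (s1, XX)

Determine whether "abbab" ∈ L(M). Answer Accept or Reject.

Reject

(s0, abbab, #)
  read a, top #: go to s1, push A# → (s1, bbab, A#)
  read b, top A: go to s1, push YA → (s1, bab, YA#)
  read b, top Y: go to s0, push ε → (s0, ab, A#)
  ε-move, top A: go to s1, push Y → (s1, ab, Y#)
  read a, top Y: go to s1, push XY → (s1, b, XY#)
  ε-move, top X: go to s2, push A → (s2, b, AY#)
No transition applies at (s2, b, AY#); input not fully consumed.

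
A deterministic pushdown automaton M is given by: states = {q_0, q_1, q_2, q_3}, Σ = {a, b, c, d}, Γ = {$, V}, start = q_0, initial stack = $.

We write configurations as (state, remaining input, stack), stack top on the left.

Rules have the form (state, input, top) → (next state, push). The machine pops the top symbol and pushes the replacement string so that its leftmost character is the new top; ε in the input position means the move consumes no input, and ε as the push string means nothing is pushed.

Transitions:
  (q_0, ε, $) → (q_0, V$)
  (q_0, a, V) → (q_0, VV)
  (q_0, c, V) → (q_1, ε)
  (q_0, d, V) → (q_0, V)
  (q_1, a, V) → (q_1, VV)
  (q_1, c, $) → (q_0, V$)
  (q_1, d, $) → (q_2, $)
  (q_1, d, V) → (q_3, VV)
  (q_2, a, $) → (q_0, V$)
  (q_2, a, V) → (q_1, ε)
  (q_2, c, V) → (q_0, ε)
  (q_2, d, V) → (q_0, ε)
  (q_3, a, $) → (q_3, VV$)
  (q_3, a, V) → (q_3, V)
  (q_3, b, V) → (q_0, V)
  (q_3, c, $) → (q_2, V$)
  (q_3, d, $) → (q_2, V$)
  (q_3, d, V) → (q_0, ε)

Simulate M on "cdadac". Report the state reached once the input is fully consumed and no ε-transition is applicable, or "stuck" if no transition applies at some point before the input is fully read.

(q_0, cdadac, $)
  ε-move, top $: go to q_0, push V$ → (q_0, cdadac, V$)
  read c, top V: go to q_1, push ε → (q_1, dadac, $)
  read d, top $: go to q_2, push $ → (q_2, adac, $)
  read a, top $: go to q_0, push V$ → (q_0, dac, V$)
  read d, top V: go to q_0, push V → (q_0, ac, V$)
  read a, top V: go to q_0, push VV → (q_0, c, VV$)
  read c, top V: go to q_1, push ε → (q_1, ε, V$)
All input consumed; M is in state q_1.

q_1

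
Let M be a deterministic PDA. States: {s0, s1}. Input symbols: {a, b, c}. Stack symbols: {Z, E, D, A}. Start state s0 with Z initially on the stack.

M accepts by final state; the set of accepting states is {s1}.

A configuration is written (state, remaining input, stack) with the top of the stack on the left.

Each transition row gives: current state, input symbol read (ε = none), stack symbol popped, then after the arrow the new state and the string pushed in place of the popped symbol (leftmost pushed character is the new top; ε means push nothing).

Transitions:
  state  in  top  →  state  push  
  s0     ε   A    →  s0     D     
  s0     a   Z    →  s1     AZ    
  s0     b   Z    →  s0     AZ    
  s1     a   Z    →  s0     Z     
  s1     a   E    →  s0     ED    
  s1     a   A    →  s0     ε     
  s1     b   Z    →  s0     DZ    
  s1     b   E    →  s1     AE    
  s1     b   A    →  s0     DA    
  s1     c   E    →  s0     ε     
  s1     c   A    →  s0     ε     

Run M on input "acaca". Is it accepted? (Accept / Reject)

(s0, acaca, Z) ⊢ (s1, caca, AZ) ⊢ (s0, aca, Z) ⊢ (s1, ca, AZ) ⊢ (s0, a, Z) ⊢ (s1, ε, AZ)
All input consumed; state s1 ∈ F.

Accept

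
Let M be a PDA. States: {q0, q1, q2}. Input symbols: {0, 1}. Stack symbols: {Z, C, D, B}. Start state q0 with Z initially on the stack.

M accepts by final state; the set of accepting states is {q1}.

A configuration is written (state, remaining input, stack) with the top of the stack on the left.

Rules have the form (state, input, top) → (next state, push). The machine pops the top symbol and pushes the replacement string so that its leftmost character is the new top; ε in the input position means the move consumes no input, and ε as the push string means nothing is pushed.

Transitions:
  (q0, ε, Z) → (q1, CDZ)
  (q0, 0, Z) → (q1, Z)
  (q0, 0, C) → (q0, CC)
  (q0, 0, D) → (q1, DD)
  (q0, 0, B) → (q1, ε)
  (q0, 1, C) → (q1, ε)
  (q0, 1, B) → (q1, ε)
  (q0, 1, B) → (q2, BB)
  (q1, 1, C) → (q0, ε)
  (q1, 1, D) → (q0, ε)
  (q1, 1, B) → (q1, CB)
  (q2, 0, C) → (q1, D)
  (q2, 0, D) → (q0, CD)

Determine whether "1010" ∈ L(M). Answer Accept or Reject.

One accepting computation: (q0, 1010, Z) ⊢ (q1, 1010, CDZ) ⊢ (q0, 010, DZ) ⊢ (q1, 10, DDZ) ⊢ (q0, 0, DZ) ⊢ (q1, ε, DDZ)
All input consumed and state q1 ∈ F.

Accept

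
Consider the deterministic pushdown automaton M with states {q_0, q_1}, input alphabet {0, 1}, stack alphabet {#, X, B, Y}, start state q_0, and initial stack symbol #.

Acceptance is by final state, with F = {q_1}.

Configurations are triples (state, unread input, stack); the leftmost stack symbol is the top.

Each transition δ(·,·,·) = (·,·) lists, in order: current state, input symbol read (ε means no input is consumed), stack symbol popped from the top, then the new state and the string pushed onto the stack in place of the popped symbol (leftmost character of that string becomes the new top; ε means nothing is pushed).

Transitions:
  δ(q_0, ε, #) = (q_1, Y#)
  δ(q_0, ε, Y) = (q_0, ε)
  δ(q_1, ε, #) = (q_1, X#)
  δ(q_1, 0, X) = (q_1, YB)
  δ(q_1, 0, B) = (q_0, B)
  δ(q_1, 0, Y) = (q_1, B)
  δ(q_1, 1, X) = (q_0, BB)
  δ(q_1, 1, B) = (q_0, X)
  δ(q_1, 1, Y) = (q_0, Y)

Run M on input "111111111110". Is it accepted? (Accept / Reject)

Accept

(q_0, 111111111110, #)
  ε-move, top #: go to q_1, push Y# → (q_1, 111111111110, Y#)
  read 1, top Y: go to q_0, push Y → (q_0, 11111111110, Y#)
  ε-move, top Y: go to q_0, push ε → (q_0, 11111111110, #)
  ε-move, top #: go to q_1, push Y# → (q_1, 11111111110, Y#)
  read 1, top Y: go to q_0, push Y → (q_0, 1111111110, Y#)
  ε-move, top Y: go to q_0, push ε → (q_0, 1111111110, #)
  ε-move, top #: go to q_1, push Y# → (q_1, 1111111110, Y#)
  read 1, top Y: go to q_0, push Y → (q_0, 111111110, Y#)
  ε-move, top Y: go to q_0, push ε → (q_0, 111111110, #)
  ε-move, top #: go to q_1, push Y# → (q_1, 111111110, Y#)
  read 1, top Y: go to q_0, push Y → (q_0, 11111110, Y#)
  ε-move, top Y: go to q_0, push ε → (q_0, 11111110, #)
  ε-move, top #: go to q_1, push Y# → (q_1, 11111110, Y#)
  read 1, top Y: go to q_0, push Y → (q_0, 1111110, Y#)
  ε-move, top Y: go to q_0, push ε → (q_0, 1111110, #)
  ε-move, top #: go to q_1, push Y# → (q_1, 1111110, Y#)
  read 1, top Y: go to q_0, push Y → (q_0, 111110, Y#)
  ε-move, top Y: go to q_0, push ε → (q_0, 111110, #)
  ε-move, top #: go to q_1, push Y# → (q_1, 111110, Y#)
  read 1, top Y: go to q_0, push Y → (q_0, 11110, Y#)
  ε-move, top Y: go to q_0, push ε → (q_0, 11110, #)
  ε-move, top #: go to q_1, push Y# → (q_1, 11110, Y#)
  read 1, top Y: go to q_0, push Y → (q_0, 1110, Y#)
  ε-move, top Y: go to q_0, push ε → (q_0, 1110, #)
  ε-move, top #: go to q_1, push Y# → (q_1, 1110, Y#)
  read 1, top Y: go to q_0, push Y → (q_0, 110, Y#)
  ε-move, top Y: go to q_0, push ε → (q_0, 110, #)
  ε-move, top #: go to q_1, push Y# → (q_1, 110, Y#)
  read 1, top Y: go to q_0, push Y → (q_0, 10, Y#)
  ε-move, top Y: go to q_0, push ε → (q_0, 10, #)
  ε-move, top #: go to q_1, push Y# → (q_1, 10, Y#)
  read 1, top Y: go to q_0, push Y → (q_0, 0, Y#)
  ε-move, top Y: go to q_0, push ε → (q_0, 0, #)
  ε-move, top #: go to q_1, push Y# → (q_1, 0, Y#)
  read 0, top Y: go to q_1, push B → (q_1, ε, B#)
All input consumed; state q_1 ∈ F.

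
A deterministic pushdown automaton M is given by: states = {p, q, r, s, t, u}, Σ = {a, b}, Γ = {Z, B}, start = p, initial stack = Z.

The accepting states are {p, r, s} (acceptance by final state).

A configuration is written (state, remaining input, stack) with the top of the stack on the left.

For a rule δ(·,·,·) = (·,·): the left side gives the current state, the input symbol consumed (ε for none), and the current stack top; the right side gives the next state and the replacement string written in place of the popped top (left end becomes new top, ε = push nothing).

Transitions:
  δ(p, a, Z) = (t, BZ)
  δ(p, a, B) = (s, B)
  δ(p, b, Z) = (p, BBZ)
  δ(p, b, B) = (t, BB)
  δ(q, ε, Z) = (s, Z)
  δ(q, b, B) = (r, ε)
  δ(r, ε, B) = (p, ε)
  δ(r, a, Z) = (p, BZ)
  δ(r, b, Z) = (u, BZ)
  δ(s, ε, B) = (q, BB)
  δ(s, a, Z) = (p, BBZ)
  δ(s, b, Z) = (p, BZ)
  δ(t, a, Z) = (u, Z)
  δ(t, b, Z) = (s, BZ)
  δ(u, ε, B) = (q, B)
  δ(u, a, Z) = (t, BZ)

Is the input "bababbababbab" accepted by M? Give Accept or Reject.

Accept

(p, bababbababbab, Z)
  read b, top Z: go to p, push BBZ → (p, ababbababbab, BBZ)
  read a, top B: go to s, push B → (s, babbababbab, BBZ)
  ε-move, top B: go to q, push BB → (q, babbababbab, BBBZ)
  read b, top B: go to r, push ε → (r, abbababbab, BBZ)
  ε-move, top B: go to p, push ε → (p, abbababbab, BZ)
  read a, top B: go to s, push B → (s, bbababbab, BZ)
  ε-move, top B: go to q, push BB → (q, bbababbab, BBZ)
  read b, top B: go to r, push ε → (r, bababbab, BZ)
  ε-move, top B: go to p, push ε → (p, bababbab, Z)
  read b, top Z: go to p, push BBZ → (p, ababbab, BBZ)
  read a, top B: go to s, push B → (s, babbab, BBZ)
  ε-move, top B: go to q, push BB → (q, babbab, BBBZ)
  read b, top B: go to r, push ε → (r, abbab, BBZ)
  ε-move, top B: go to p, push ε → (p, abbab, BZ)
  read a, top B: go to s, push B → (s, bbab, BZ)
  ε-move, top B: go to q, push BB → (q, bbab, BBZ)
  read b, top B: go to r, push ε → (r, bab, BZ)
  ε-move, top B: go to p, push ε → (p, bab, Z)
  read b, top Z: go to p, push BBZ → (p, ab, BBZ)
  read a, top B: go to s, push B → (s, b, BBZ)
  ε-move, top B: go to q, push BB → (q, b, BBBZ)
  read b, top B: go to r, push ε → (r, ε, BBZ)
All input consumed; state r ∈ F.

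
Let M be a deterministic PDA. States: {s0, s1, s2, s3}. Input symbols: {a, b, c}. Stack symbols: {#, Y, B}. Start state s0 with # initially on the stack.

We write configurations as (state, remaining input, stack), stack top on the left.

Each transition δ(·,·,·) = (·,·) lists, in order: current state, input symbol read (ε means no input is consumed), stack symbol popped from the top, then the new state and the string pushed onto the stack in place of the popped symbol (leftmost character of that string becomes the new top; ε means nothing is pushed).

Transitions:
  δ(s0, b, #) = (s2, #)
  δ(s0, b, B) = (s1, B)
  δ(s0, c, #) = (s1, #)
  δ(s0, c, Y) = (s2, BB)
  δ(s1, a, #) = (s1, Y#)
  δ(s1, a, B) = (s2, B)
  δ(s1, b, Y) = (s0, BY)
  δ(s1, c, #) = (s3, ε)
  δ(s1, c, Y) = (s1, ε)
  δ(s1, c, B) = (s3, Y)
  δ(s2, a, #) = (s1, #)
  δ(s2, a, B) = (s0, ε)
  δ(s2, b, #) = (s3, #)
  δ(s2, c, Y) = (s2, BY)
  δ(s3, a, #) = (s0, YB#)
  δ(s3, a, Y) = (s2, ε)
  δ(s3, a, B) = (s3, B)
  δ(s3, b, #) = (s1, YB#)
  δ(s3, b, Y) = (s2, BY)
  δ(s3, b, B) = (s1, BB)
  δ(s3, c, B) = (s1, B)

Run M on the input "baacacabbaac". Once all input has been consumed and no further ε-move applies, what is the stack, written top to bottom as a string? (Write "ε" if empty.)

(s0, baacacabbaac, #)
  read b, top #: go to s2, push # → (s2, aacacabbaac, #)
  read a, top #: go to s1, push # → (s1, acacabbaac, #)
  read a, top #: go to s1, push Y# → (s1, cacabbaac, Y#)
  read c, top Y: go to s1, push ε → (s1, acabbaac, #)
  read a, top #: go to s1, push Y# → (s1, cabbaac, Y#)
  read c, top Y: go to s1, push ε → (s1, abbaac, #)
  read a, top #: go to s1, push Y# → (s1, bbaac, Y#)
  read b, top Y: go to s0, push BY → (s0, baac, BY#)
  read b, top B: go to s1, push B → (s1, aac, BY#)
  read a, top B: go to s2, push B → (s2, ac, BY#)
  read a, top B: go to s0, push ε → (s0, c, Y#)
  read c, top Y: go to s2, push BB → (s2, ε, BB#)
All input consumed in state s2 with stack BB#.

BB#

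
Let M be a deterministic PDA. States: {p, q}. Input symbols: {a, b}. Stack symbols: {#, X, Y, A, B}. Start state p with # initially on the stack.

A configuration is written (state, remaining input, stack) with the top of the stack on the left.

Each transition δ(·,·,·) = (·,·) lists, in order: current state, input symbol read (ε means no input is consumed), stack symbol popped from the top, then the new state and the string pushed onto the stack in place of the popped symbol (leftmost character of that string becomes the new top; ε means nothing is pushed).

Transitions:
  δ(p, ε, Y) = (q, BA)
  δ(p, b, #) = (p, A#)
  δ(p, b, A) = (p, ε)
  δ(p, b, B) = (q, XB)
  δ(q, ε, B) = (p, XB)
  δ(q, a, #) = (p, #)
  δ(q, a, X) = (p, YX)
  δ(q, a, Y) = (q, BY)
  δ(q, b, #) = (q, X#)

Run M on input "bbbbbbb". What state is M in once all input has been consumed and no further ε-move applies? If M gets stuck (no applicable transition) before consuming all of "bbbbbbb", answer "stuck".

(p, bbbbbbb, #)
  read b, top #: go to p, push A# → (p, bbbbbb, A#)
  read b, top A: go to p, push ε → (p, bbbbb, #)
  read b, top #: go to p, push A# → (p, bbbb, A#)
  read b, top A: go to p, push ε → (p, bbb, #)
  read b, top #: go to p, push A# → (p, bb, A#)
  read b, top A: go to p, push ε → (p, b, #)
  read b, top #: go to p, push A# → (p, ε, A#)
All input consumed; M is in state p.

p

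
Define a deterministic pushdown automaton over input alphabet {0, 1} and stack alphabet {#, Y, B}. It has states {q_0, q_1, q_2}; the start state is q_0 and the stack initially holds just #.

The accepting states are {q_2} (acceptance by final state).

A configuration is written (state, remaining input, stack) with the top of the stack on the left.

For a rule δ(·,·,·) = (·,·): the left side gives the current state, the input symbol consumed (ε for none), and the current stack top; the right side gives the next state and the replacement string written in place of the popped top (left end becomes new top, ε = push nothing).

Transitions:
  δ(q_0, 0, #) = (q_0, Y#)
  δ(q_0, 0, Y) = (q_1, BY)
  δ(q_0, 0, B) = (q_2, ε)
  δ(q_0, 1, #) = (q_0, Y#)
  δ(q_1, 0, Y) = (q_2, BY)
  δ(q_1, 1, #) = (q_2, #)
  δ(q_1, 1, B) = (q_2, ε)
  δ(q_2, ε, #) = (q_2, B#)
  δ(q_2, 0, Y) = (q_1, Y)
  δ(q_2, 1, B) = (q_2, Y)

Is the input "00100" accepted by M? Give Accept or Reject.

Accept

(q_0, 00100, #)
  read 0, top #: go to q_0, push Y# → (q_0, 0100, Y#)
  read 0, top Y: go to q_1, push BY → (q_1, 100, BY#)
  read 1, top B: go to q_2, push ε → (q_2, 00, Y#)
  read 0, top Y: go to q_1, push Y → (q_1, 0, Y#)
  read 0, top Y: go to q_2, push BY → (q_2, ε, BY#)
All input consumed; state q_2 ∈ F.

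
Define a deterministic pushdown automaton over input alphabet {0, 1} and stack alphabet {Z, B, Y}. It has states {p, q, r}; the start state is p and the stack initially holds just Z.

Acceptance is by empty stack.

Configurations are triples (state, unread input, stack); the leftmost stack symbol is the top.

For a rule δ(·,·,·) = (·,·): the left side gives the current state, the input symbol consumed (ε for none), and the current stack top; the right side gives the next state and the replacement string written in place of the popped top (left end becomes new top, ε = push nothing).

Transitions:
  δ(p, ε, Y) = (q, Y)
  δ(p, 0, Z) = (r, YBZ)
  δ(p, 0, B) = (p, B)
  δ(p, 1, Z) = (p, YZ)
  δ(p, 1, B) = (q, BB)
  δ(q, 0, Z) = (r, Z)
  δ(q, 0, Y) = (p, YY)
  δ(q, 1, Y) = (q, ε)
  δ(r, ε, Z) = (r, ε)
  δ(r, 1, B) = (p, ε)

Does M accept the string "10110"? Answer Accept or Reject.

(p, 10110, Z)
  read 1, top Z: go to p, push YZ → (p, 0110, YZ)
  ε-move, top Y: go to q, push Y → (q, 0110, YZ)
  read 0, top Y: go to p, push YY → (p, 110, YYZ)
  ε-move, top Y: go to q, push Y → (q, 110, YYZ)
  read 1, top Y: go to q, push ε → (q, 10, YZ)
  read 1, top Y: go to q, push ε → (q, 0, Z)
  read 0, top Z: go to r, push Z → (r, ε, Z)
  ε-move, top Z: go to r, push ε → (r, ε, ε)
All input consumed and the stack is empty.

Accept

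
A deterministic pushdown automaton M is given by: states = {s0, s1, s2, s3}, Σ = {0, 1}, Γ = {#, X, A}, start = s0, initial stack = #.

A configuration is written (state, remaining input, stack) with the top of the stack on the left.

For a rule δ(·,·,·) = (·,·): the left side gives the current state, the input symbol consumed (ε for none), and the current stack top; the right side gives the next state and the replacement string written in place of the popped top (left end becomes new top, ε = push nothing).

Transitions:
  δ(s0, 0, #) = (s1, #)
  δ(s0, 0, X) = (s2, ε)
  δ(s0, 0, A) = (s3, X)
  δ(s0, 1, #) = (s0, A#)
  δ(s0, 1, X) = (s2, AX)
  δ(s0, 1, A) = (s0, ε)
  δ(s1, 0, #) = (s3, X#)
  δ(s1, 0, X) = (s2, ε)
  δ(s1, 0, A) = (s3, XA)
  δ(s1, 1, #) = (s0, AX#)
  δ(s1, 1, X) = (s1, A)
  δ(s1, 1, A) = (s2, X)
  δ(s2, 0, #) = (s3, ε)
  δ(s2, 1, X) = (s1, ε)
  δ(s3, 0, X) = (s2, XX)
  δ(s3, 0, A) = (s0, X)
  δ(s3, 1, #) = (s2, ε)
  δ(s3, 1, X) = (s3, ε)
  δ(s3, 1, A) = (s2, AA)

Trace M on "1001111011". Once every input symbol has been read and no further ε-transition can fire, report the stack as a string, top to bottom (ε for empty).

ε

(s0, 1001111011, #) ⊢ (s0, 001111011, A#) ⊢ (s3, 01111011, X#) ⊢ (s2, 1111011, XX#) ⊢ (s1, 111011, X#) ⊢ (s1, 11011, A#) ⊢ (s2, 1011, X#) ⊢ (s1, 011, #) ⊢ (s3, 11, X#) ⊢ (s3, 1, #) ⊢ (s2, ε, ε)
All input consumed in state s2 with stack ε.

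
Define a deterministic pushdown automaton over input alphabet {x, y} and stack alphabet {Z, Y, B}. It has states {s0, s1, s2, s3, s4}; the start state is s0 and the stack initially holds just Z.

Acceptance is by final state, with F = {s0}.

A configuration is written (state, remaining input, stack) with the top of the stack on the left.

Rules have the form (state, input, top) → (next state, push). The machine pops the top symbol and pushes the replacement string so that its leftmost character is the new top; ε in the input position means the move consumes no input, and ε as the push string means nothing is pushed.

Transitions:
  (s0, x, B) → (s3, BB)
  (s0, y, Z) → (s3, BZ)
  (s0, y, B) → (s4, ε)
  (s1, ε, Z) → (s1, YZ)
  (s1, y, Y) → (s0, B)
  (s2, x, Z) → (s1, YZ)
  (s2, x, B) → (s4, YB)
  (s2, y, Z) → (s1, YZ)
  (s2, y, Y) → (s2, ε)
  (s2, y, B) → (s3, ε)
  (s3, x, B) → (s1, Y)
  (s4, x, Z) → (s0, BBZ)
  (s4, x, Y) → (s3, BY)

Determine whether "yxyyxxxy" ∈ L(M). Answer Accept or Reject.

(s0, yxyyxxxy, Z)
  read y, top Z: go to s3, push BZ → (s3, xyyxxxy, BZ)
  read x, top B: go to s1, push Y → (s1, yyxxxy, YZ)
  read y, top Y: go to s0, push B → (s0, yxxxy, BZ)
  read y, top B: go to s4, push ε → (s4, xxxy, Z)
  read x, top Z: go to s0, push BBZ → (s0, xxy, BBZ)
  read x, top B: go to s3, push BB → (s3, xy, BBBZ)
  read x, top B: go to s1, push Y → (s1, y, YBBZ)
  read y, top Y: go to s0, push B → (s0, ε, BBBZ)
All input consumed; state s0 ∈ F.

Accept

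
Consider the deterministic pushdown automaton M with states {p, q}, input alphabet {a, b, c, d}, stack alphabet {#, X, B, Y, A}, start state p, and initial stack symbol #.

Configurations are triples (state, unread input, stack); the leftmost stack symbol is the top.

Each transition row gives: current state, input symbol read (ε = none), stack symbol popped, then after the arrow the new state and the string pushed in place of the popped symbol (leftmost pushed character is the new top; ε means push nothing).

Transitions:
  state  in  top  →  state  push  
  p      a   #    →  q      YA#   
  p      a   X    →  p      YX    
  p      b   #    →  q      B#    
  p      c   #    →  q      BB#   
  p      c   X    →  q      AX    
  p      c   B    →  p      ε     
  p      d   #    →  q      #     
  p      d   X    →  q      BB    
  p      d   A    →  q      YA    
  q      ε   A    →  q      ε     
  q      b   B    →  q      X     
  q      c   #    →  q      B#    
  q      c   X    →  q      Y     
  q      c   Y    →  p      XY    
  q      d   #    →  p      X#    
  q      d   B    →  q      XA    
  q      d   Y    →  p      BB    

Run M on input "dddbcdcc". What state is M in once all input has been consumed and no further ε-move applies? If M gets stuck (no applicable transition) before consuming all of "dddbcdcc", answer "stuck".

p

(p, dddbcdcc, #) ⊢ (q, ddbcdcc, #) ⊢ (p, dbcdcc, X#) ⊢ (q, bcdcc, BB#) ⊢ (q, cdcc, XB#) ⊢ (q, dcc, YB#) ⊢ (p, cc, BBB#) ⊢ (p, c, BB#) ⊢ (p, ε, B#)
All input consumed; M is in state p.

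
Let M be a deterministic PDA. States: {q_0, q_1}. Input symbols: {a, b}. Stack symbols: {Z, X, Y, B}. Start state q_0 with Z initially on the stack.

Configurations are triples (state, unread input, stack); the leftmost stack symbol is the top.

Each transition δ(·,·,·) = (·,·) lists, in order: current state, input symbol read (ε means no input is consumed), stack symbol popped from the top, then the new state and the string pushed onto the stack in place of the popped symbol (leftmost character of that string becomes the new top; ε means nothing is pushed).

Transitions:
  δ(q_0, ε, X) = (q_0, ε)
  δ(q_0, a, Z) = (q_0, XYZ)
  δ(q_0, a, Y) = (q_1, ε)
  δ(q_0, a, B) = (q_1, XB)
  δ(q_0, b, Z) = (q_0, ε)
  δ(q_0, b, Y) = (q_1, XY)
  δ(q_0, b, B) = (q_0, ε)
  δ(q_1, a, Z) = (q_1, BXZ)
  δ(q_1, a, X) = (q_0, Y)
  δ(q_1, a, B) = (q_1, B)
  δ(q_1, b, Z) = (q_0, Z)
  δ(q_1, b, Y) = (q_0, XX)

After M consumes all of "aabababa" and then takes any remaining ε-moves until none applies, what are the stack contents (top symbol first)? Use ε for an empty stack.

YYYZ

(q_0, aabababa, Z)
  read a, top Z: go to q_0, push XYZ → (q_0, abababa, XYZ)
  ε-move, top X: go to q_0, push ε → (q_0, abababa, YZ)
  read a, top Y: go to q_1, push ε → (q_1, bababa, Z)
  read b, top Z: go to q_0, push Z → (q_0, ababa, Z)
  read a, top Z: go to q_0, push XYZ → (q_0, baba, XYZ)
  ε-move, top X: go to q_0, push ε → (q_0, baba, YZ)
  read b, top Y: go to q_1, push XY → (q_1, aba, XYZ)
  read a, top X: go to q_0, push Y → (q_0, ba, YYZ)
  read b, top Y: go to q_1, push XY → (q_1, a, XYYZ)
  read a, top X: go to q_0, push Y → (q_0, ε, YYYZ)
All input consumed in state q_0 with stack YYYZ.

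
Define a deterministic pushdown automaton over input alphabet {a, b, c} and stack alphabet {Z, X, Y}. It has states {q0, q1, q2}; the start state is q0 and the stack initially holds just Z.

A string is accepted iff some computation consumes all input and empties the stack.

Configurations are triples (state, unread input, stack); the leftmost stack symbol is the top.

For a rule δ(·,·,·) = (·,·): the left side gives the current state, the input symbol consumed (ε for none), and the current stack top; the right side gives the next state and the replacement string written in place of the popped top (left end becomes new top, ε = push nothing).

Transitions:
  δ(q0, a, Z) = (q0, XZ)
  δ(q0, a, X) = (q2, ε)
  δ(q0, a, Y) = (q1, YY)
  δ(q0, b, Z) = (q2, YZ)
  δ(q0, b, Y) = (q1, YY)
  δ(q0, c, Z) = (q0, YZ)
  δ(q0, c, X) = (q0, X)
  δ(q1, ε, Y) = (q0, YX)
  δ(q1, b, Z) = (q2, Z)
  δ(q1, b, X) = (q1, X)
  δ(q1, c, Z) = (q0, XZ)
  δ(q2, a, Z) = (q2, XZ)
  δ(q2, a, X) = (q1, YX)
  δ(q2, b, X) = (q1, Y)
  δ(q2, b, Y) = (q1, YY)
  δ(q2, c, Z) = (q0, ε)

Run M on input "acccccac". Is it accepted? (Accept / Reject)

(q0, acccccac, Z)
  read a, top Z: go to q0, push XZ → (q0, cccccac, XZ)
  read c, top X: go to q0, push X → (q0, ccccac, XZ)
  read c, top X: go to q0, push X → (q0, cccac, XZ)
  read c, top X: go to q0, push X → (q0, ccac, XZ)
  read c, top X: go to q0, push X → (q0, cac, XZ)
  read c, top X: go to q0, push X → (q0, ac, XZ)
  read a, top X: go to q2, push ε → (q2, c, Z)
  read c, top Z: go to q0, push ε → (q0, ε, ε)
All input consumed and the stack is empty.

Accept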